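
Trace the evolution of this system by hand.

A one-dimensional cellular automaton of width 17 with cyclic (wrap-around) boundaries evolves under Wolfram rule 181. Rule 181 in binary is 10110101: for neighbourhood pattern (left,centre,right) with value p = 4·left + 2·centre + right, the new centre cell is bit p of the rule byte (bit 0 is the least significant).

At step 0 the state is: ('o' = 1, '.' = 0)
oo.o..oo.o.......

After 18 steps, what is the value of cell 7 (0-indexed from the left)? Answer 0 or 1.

0

t=0: oo.o..oo.o.......
t=1: ..ooo...oooooooo.
t=2: o..o.oo..oooooo.o
t=3: .o.oo..o..oooo.o.
t=4: .oo..o.oo..oo.ooo
t=5: o..o.oo..o...o.o.
t=6: oo.oo..o.ooo.oooo
t=7: o.o..o.oo.o.o.ooo
t=8: .ooo.oo..ooooo.oo
t=9: o.o.o..o..ooo.o..
t=10: oooooo.oo..o.ooo.
t=11: .oooo.o..o.oo.o.o
t=12: o.oo.ooo.oo..oooo
t=13: .o..o.o.o..o..ooo
t=14: ooo.oooooo.oo..o.
t=15: .o.o.oooo.o..o.oo
t=16: ooooo.oo.ooo.oo..
t=17: .ooo.o..o.o.o..o.
t=18: ..o.ooo.oooooo.oo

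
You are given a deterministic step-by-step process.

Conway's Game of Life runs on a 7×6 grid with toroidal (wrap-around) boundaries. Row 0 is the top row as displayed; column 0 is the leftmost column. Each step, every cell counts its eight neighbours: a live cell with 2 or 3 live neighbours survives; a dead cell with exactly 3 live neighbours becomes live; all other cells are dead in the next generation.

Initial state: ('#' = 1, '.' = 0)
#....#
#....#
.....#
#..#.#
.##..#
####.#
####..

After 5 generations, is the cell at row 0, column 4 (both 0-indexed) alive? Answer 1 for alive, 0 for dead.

1

0) #....#
#....#
.....#
#..#.#
.##..#
####.#
####..
1) ..#.#.
....#.
......
.##..#
......
.....#
...#..
2) ....#.
...#..
......
......
#.....
......
...##.
3) ....#.
......
......
......
......
......
...##.
4) ...##.
......
......
......
......
......
...##.
5) ...##.
......
......
......
......
......
...##.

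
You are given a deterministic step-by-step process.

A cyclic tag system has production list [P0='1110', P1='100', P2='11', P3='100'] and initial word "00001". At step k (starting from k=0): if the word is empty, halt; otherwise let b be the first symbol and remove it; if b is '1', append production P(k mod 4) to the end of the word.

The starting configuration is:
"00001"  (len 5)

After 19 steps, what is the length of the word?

13

gen 0: "00001"  (len 5)
gen 1: "0001"  (len 4)
gen 2: "001"  (len 3)
gen 3: "01"  (len 2)
gen 4: "1"  (len 1)
gen 5: "1110"  (len 4)
gen 6: "110100"  (len 6)
gen 7: "1010011"  (len 7)
gen 8: "010011100"  (len 9)
gen 9: "10011100"  (len 8)
gen 10: "0011100100"  (len 10)
gen 11: "011100100"  (len 9)
gen 12: "11100100"  (len 8)
gen 13: "11001001110"  (len 11)
gen 14: "1001001110100"  (len 13)
gen 15: "00100111010011"  (len 14)
gen 16: "0100111010011"  (len 13)
gen 17: "100111010011"  (len 12)
gen 18: "00111010011100"  (len 14)
gen 19: "0111010011100"  (len 13)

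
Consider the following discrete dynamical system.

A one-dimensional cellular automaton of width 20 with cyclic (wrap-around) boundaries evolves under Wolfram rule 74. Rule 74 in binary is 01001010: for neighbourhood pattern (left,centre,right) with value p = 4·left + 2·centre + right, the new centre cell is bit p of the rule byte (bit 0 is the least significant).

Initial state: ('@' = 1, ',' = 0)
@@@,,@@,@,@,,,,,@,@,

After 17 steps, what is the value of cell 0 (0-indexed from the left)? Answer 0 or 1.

0

gen 0: @@@,,@@,@,@,,,,,@,@,
gen 1: @,@,@@@,,,,,,,,@,,,,
gen 2: ,,,,@,@,,,,,,,@,,,,@
gen 3: ,,,@,,,,,,,,,@,,,,@,
gen 4: ,,@,,,,,,,,,@,,,,@,,
gen 5: ,@,,,,,,,,,@,,,,@,,,
gen 6: @,,,,,,,,,@,,,,@,,,,
gen 7: ,,,,,,,,,@,,,,@,,,,@
gen 8: ,,,,,,,,@,,,,@,,,,@,
gen 9: ,,,,,,,@,,,,@,,,,@,,
gen 10: ,,,,,,@,,,,@,,,,@,,,
gen 11: ,,,,,@,,,,@,,,,@,,,,
gen 12: ,,,,@,,,,@,,,,@,,,,,
gen 13: ,,,@,,,,@,,,,@,,,,,,
gen 14: ,,@,,,,@,,,,@,,,,,,,
gen 15: ,@,,,,@,,,,@,,,,,,,,
gen 16: @,,,,@,,,,@,,,,,,,,,
gen 17: ,,,,@,,,,@,,,,,,,,,@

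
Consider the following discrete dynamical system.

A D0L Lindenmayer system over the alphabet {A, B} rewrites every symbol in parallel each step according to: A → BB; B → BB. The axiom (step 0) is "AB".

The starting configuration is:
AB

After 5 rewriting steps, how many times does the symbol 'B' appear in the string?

[0] AB
[1] BBBB
[2] BBBBBBBB
[3] BBBBBBBBBBBBBBBB
[4] BBBBBBBBBBBBBBBBBBBBBBBBBBBBBBBB
[5] BBBBBBBBBBBBBBBBBBBBBBBBBBBBBBBBBBBBBBBBBBBBBBBBBBBBBBBBBBBBBBBB

64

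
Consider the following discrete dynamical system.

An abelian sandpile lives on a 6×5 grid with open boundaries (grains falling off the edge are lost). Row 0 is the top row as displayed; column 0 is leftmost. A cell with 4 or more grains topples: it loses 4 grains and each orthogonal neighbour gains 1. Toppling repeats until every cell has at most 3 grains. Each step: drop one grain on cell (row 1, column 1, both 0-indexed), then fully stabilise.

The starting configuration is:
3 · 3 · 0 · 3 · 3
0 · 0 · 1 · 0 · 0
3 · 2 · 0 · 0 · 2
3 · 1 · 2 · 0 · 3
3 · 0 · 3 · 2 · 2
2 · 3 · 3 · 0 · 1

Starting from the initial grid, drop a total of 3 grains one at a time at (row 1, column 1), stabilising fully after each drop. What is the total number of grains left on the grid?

t=0: 3 · 3 · 0 · 3 · 3
0 · 0 · 1 · 0 · 0
3 · 2 · 0 · 0 · 2
3 · 1 · 2 · 0 · 3
3 · 0 · 3 · 2 · 2
2 · 3 · 3 · 0 · 1
t=1: 3 · 3 · 0 · 3 · 3
0 · 1 · 1 · 0 · 0
3 · 2 · 0 · 0 · 2
3 · 1 · 2 · 0 · 3
3 · 0 · 3 · 2 · 2
2 · 3 · 3 · 0 · 1
t=2: 3 · 3 · 0 · 3 · 3
0 · 2 · 1 · 0 · 0
3 · 2 · 0 · 0 · 2
3 · 1 · 2 · 0 · 3
3 · 0 · 3 · 2 · 2
2 · 3 · 3 · 0 · 1
t=3: 3 · 3 · 0 · 3 · 3
0 · 3 · 1 · 0 · 0
3 · 2 · 0 · 0 · 2
3 · 1 · 2 · 0 · 3
3 · 0 · 3 · 2 · 2
2 · 3 · 3 · 0 · 1

51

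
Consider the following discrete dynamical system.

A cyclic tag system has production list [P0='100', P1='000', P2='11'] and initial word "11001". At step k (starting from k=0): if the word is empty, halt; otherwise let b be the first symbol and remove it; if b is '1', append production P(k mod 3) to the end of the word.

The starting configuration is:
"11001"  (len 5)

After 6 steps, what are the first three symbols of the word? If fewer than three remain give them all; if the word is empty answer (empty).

000

t=0: "11001"  (len 5)
t=1: "1001100"  (len 7)
t=2: "001100000"  (len 9)
t=3: "01100000"  (len 8)
t=4: "1100000"  (len 7)
t=5: "100000000"  (len 9)
t=6: "0000000011"  (len 10)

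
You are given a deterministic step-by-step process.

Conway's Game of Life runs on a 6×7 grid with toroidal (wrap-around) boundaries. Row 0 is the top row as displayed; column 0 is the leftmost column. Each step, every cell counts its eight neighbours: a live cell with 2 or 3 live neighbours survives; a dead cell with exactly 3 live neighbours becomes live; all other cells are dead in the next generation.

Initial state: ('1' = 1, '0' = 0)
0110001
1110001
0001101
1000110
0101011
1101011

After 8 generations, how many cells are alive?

k=0  0110001
1110001
0001101
1000110
0101011
1101011
k=1  0001000
0000001
0011100
1010000
0101000
0001000
k=2  0000000
0010100
0111000
0000100
0101000
0001100
k=3  0000100
0110000
0110100
0100100
0011000
0011100
k=4  0100100
0110000
1000000
0100100
0100000
0010100
k=5  0100000
1110000
1010000
1100000
0111000
0111000
k=6  0001000
1010000
0010001
1001000
0001000
1001000
k=7  0111000
0111000
1011001
0011000
0011100
0011100
k=8  0000000
0000100
1000100
0000000
0100000
0000000

4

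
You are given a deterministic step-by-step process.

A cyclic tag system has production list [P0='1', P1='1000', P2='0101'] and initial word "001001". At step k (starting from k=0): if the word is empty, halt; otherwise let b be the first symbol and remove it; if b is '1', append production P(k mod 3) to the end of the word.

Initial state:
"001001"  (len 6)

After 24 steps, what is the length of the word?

20

step 0: "001001"  (len 6)
step 1: "01001"  (len 5)
step 2: "1001"  (len 4)
step 3: "0010101"  (len 7)
step 4: "010101"  (len 6)
step 5: "10101"  (len 5)
step 6: "01010101"  (len 8)
step 7: "1010101"  (len 7)
step 8: "0101011000"  (len 10)
step 9: "101011000"  (len 9)
step 10: "010110001"  (len 9)
step 11: "10110001"  (len 8)
step 12: "01100010101"  (len 11)
step 13: "1100010101"  (len 10)
step 14: "1000101011000"  (len 13)
step 15: "0001010110000101"  (len 16)
step 16: "001010110000101"  (len 15)
step 17: "01010110000101"  (len 14)
step 18: "1010110000101"  (len 13)
step 19: "0101100001011"  (len 13)
step 20: "101100001011"  (len 12)
step 21: "011000010110101"  (len 15)
step 22: "11000010110101"  (len 14)
step 23: "10000101101011000"  (len 17)
step 24: "00001011010110000101"  (len 20)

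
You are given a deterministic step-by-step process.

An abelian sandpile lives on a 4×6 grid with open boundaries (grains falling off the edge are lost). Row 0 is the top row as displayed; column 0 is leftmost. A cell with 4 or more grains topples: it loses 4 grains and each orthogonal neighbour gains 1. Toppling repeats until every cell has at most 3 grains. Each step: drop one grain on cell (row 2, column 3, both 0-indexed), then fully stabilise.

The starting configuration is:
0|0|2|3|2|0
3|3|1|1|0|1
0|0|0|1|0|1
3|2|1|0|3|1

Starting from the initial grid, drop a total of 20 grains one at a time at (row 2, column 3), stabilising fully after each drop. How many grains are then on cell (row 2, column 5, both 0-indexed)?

2

step 0: 0|0|2|3|2|0
3|3|1|1|0|1
0|0|0|1|0|1
3|2|1|0|3|1
step 1: 0|0|2|3|2|0
3|3|1|1|0|1
0|0|0|2|0|1
3|2|1|0|3|1
step 2: 0|0|2|3|2|0
3|3|1|1|0|1
0|0|0|3|0|1
3|2|1|0|3|1
step 3: 0|0|2|3|2|0
3|3|1|2|0|1
0|0|1|0|1|1
3|2|1|1|3|1
step 4: 0|0|2|3|2|0
3|3|1|2|0|1
0|0|1|1|1|1
3|2|1|1|3|1
step 5: 0|0|2|3|2|0
3|3|1|2|0|1
0|0|1|2|1|1
3|2|1|1|3|1
step 6: 0|0|2|3|2|0
3|3|1|2|0|1
0|0|1|3|1|1
3|2|1|1|3|1
step 7: 0|0|2|3|2|0
3|3|1|3|0|1
0|0|2|0|2|1
3|2|1|2|3|1
step 8: 0|0|2|3|2|0
3|3|1|3|0|1
0|0|2|1|2|1
3|2|1|2|3|1
step 9: 0|0|2|3|2|0
3|3|1|3|0|1
0|0|2|2|2|1
3|2|1|2|3|1
step 10: 0|0|2|3|2|0
3|3|1|3|0|1
0|0|2|3|2|1
3|2|1|2|3|1
step 11: 0|0|3|0|3|0
3|3|2|1|1|1
0|0|3|1|3|1
3|2|1|3|3|1
step 12: 0|0|3|0|3|0
3|3|2|1|1|1
0|0|3|2|3|1
3|2|1|3|3|1
step 13: 0|0|3|0|3|0
3|3|2|1|1|1
0|0|3|3|3|1
3|2|1|3|3|1
step 14: 0|0|3|0|3|0
3|3|3|2|2|1
0|1|0|3|1|2
3|2|3|1|1|2
step 15: 0|0|3|0|3|0
3|3|3|3|2|1
0|1|1|0|2|2
3|2|3|2|1|2
step 16: 0|0|3|0|3|0
3|3|3|3|2|1
0|1|1|1|2|2
3|2|3|2|1|2
step 17: 0|0|3|0|3|0
3|3|3|3|2|1
0|1|1|2|2|2
3|2|3|2|1|2
step 18: 0|0|3|0|3|0
3|3|3|3|2|1
0|1|1|3|2|2
3|2|3|2|1|2
step 19: 1|2|0|2|3|0
0|1|2|1|3|1
1|2|3|1|3|2
3|2|3|3|1|2
step 20: 1|2|0|2|3|0
0|1|2|1|3|1
1|2|3|2|3|2
3|2|3|3|1|2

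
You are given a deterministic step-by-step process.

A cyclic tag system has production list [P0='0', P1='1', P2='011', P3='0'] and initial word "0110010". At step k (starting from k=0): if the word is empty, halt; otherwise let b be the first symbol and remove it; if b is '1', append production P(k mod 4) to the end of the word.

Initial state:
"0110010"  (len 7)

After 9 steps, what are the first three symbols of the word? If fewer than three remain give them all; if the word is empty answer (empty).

111

0) "0110010"  (len 7)
1) "110010"  (len 6)
2) "100101"  (len 6)
3) "00101011"  (len 8)
4) "0101011"  (len 7)
5) "101011"  (len 6)
6) "010111"  (len 6)
7) "10111"  (len 5)
8) "01110"  (len 5)
9) "1110"  (len 4)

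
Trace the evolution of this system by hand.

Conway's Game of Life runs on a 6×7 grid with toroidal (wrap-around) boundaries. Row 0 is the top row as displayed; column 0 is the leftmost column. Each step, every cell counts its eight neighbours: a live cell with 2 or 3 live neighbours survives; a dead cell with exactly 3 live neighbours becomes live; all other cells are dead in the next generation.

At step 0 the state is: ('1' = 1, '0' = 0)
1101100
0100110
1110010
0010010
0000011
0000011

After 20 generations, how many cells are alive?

[0] 1101100
0100110
1110010
0010010
0000011
0000011
[1] 1111000
0000010
1011010
1010110
0000100
0000000
[2] 0110000
1000000
0011010
0010010
0001110
0111000
[3] 1001000
0001000
0111101
0010011
0100010
0100000
[4] 0010000
1100000
1100101
0000001
1110011
1110000
[5] 0010000
0010001
0100011
0010000
0010010
0001000
[6] 0011000
1110011
1110011
0110011
0011000
0011000
[7] 1000101
0000110
0001100
0000110
0000100
0100100
[8] 1001101
0000001
0001000
0000010
0001100
1001100
[9] 1001101
1001111
0000000
0001000
0001010
1010001
[10] 0010000
1001000
0001011
0000100
0011101
1110000
[11] 1011000
0011101
0001011
0010001
1010110
1000000
[12] 1010101
1100001
1000001
1110000
1001010
1010100
[13] 0010000
0000000
0010000
0010000
1001100
1010100
[14] 0101000
0000000
0000000
0110000
0010100
0010100
[15] 0011000
0000000
0000000
0111000
0010000
0110100
[16] 0111000
0000000
0010000
0111000
0000000
0100000
[17] 0110000
0101000
0111000
0111000
0100000
0100000
[18] 1100000
1001000
1000100
1001000
1100000
1100000
[19] 0010001
1000001
1101101
1000001
0010001
0010001
[20] 0100011
0011000
0100000
0011000
0100011
1111011

17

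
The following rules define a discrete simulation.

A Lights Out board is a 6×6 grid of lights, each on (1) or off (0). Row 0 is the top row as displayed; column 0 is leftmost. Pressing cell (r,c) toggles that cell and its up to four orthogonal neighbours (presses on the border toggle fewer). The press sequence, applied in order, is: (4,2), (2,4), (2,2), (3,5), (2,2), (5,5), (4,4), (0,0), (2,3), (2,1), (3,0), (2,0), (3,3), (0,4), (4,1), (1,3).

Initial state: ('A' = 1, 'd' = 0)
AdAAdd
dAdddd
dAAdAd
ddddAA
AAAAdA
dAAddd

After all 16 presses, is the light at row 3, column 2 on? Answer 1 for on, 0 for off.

gen 0: AdAAdd
dAdddd
dAAdAd
ddddAA
AAAAdA
dAAddd
gen 1: AdAAdd
dAdddd
dAAdAd
ddAdAA
AddddA
dAdddd
gen 2: AdAAdd
dAddAd
dAAAdA
ddAddA
AddddA
dAdddd
gen 3: AdAAdd
dAAdAd
dddddA
dddddA
AddddA
dAdddd
gen 4: AdAAdd
dAAdAd
dddddd
ddddAd
Addddd
dAdddd
gen 5: AdAAdd
dAddAd
dAAAdd
ddAdAd
Addddd
dAdddd
gen 6: AdAAdd
dAddAd
dAAAdd
ddAdAd
AddddA
dAddAA
gen 7: AdAAdd
dAddAd
dAAAdd
ddAddd
AddAAd
dAdddA
gen 8: dAAAdd
AAddAd
dAAAdd
ddAddd
AddAAd
dAdddA
gen 9: dAAAdd
AAdAAd
dAddAd
ddAAdd
AddAAd
dAdddA
gen 10: dAAAdd
AddAAd
AdAdAd
dAAAdd
AddAAd
dAdddA
gen 11: dAAAdd
AddAAd
ddAdAd
AdAAdd
dddAAd
dAdddA
gen 12: dAAAdd
dddAAd
AAAdAd
ddAAdd
dddAAd
dAdddA
gen 13: dAAAdd
dddAAd
AAAAAd
ddddAd
ddddAd
dAdddA
gen 14: dAAdAA
dddAdd
AAAAAd
ddddAd
ddddAd
dAdddA
gen 15: dAAdAA
dddAdd
AAAAAd
dAddAd
AAAdAd
dddddA
gen 16: dAAAAA
ddAdAd
AAAdAd
dAddAd
AAAdAd
dddddA

0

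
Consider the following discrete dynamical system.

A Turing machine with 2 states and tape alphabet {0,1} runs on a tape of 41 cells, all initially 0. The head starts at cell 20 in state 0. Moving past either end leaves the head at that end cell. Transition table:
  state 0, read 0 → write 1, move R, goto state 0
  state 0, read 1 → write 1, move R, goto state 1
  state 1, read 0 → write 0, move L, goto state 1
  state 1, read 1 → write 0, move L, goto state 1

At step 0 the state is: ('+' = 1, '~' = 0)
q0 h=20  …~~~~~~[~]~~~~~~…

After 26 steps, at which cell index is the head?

k=0  q0 h=20  …~~~~~~[~]~~~~~~…
k=1  q0 h=21  …~~~~~+[~]~~~~~~…
k=2  q0 h=22  …~~~~++[~]~~~~~~…
k=3  q0 h=23  …~~~+++[~]~~~~~~…
k=4  q0 h=24  …~~++++[~]~~~~~~…
k=5  q0 h=25  …~+++++[~]~~~~~~…
k=6  q0 h=26  …++++++[~]~~~~~~…
k=7  q0 h=27  …++++++[~]~~~~~~…
k=8  q0 h=28  …++++++[~]~~~~~~…
k=9  q0 h=29  …++++++[~]~~~~~~…
k=10  q0 h=30  …++++++[~]~~~~~~…
k=11  q0 h=31  …++++++[~]~~~~~~…
k=12  q0 h=32  …++++++[~]~~~~~~…
k=13  q0 h=33  …++++++[~]~~~~~~…
k=14  q0 h=34  …++++++[~]~~~~~~|
k=15  q0 h=35  …++++++[~]~~~~~|
k=16  q0 h=36  …++++++[~]~~~~|
k=17  q0 h=37  …++++++[~]~~~|
k=18  q0 h=38  …++++++[~]~~|
k=19  q0 h=39  …++++++[~]~|
k=20  q0 h=40  …++++++[~]|
k=21  q0 h=40  …++++++[+]|
k=22  q1 h=40  …++++++[+]|
k=23  q1 h=39  …++++++[+]~|
k=24  q1 h=38  …++++++[+]~~|
k=25  q1 h=37  …++++++[+]~~~|
k=26  q1 h=36  …++++++[+]~~~~|

36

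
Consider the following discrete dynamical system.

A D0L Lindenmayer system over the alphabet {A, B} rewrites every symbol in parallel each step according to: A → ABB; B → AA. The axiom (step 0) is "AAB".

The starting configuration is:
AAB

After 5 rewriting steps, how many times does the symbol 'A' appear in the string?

188

step 0: AAB
step 1: ABBABBAA
step 2: ABBAAAAABBAAAAABBABB
step 3: ABBAAAAABBABBABBABBABBAAAAABBABBABBABBABBAAAAABBAAAA
step 4: ABBAAAAABBABBABBABBABBAAAAABBAAAAABBAAAAABBAAAAABBAAAAABBA…BBAAAAABBAAAAABBAAAAABBAAAAABBABBABBABBABBAAAAABBABBABBABB  (len 132)
step 5: ABBAAAAABBABBABBABBABBAAAAABBAAAAABBAAAAABBAAAAABBAAAAABBA…AAAAABBAAAAABBAAAAABBABBABBABBABBAAAAABBAAAAABBAAAAABBAAAA  (len 340)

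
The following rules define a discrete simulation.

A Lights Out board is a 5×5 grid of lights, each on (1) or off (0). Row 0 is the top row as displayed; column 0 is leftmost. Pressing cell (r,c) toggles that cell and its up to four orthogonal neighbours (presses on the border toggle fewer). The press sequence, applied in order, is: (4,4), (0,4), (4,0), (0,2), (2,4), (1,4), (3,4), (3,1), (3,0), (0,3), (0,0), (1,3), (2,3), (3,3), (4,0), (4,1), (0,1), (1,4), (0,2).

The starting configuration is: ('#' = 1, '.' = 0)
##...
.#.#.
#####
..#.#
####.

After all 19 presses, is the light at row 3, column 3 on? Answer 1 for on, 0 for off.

[0] ##...
.#.#.
#####
..#.#
####.
[1] ##...
.#.#.
#####
..#..
###.#
[2] ##.##
.#.##
#####
..#..
###.#
[3] ##.##
.#.##
#####
#.#..
..#.#
[4] #.#.#
.####
#####
#.#..
..#.#
[5] #.#.#
.###.
###..
#.#.#
..#.#
[6] #.#..
.##.#
###.#
#.#.#
..#.#
[7] #.#..
.##.#
###..
#.##.
..#..
[8] #.#..
.##.#
#.#..
.#.#.
.##..
[9] #.#..
.##.#
..#..
#..#.
###..
[10] #..##
.####
..#..
#..#.
###..
[11] .#.##
#####
..#..
#..#.
###..
[12] .#..#
##...
..##.
#..#.
###..
[13] .#..#
##.#.
....#
#....
###..
[14] .#..#
##.#.
...##
#.###
####.
[15] .#..#
##.#.
...##
..###
..##.
[16] .#..#
##.#.
...##
.####
##.#.
[17] #.#.#
#..#.
...##
.####
##.#.
[18] #.#..
#...#
...#.
.####
##.#.
[19] ##.#.
#.#.#
...#.
.####
##.#.

1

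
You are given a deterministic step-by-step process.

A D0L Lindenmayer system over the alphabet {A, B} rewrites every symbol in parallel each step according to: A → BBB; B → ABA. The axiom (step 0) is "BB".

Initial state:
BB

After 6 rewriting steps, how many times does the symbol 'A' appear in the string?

532

gen 0: BB
gen 1: ABAABA
gen 2: BBBABABBBBBBABABBB
gen 3: ABAABAABABBBABABBBABAABAABAABAABAABABBBABABBBABAABAABA
gen 4: BBBABABBBBBBABABBBBBBABABBBABAABAABABBBABABBBABAABAABABBBA…ABBBABAABAABABBBABABBBABAABAABABBBABABBBBBBABABBBBBBABABBB  (len 162)
gen 5: ABAABAABABBBABABBBABAABAABAABAABAABABBBABABBBABAABAABAABAA…AABAABAABAABABBBABABBBABAABAABAABAABAABABBBABABBBABAABAABA  (len 486)
gen 6: BBBABABBBBBBABABBBBBBABABBBABAABAABABBBABABBBABAABAABABBBA…ABBBABAABAABABBBABABBBABAABAABABBBABABBBBBBABABBBBBBABABBB  (len 1458)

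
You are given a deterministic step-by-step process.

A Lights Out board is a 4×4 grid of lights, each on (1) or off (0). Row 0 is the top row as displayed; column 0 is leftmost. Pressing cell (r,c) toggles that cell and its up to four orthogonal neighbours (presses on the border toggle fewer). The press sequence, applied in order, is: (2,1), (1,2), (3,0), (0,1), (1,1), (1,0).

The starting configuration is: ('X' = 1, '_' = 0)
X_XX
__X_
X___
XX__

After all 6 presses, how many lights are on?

t=0: X_XX
__X_
X___
XX__
t=1: X_XX
_XX_
_XX_
X___
t=2: X__X
___X
_X__
X___
t=3: X__X
___X
XX__
_X__
t=4: _XXX
_X_X
XX__
_X__
t=5: __XX
X_XX
X___
_X__
t=6: X_XX
_XXX
____
_X__

7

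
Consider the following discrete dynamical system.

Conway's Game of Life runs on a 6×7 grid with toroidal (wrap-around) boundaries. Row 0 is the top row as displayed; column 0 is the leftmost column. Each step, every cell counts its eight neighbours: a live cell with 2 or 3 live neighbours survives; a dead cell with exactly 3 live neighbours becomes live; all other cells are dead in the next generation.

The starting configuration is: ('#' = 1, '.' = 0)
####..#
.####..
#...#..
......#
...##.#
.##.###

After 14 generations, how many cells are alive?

0) ####..#
.####..
#...#..
......#
...##.#
.##.###
1) ......#
....###
###.##.
#..##.#
..###.#
.......
2) ......#
.#.##..
.##....
.......
#.#.#.#
...#.#.
3) ..##.#.
##.#...
.###...
#.##...
...####
#..###.
4) #....#.
#......
....#..
#....##
##.....
.......
5) ......#
......#
#....#.
##...##
##.....
##....#
6) .....##
#....##
.#...#.
.....#.
..#..#.
.#....#
7) .......
#...#..
#...##.
....###
.....##
#.....#
8) #.....#
....###
#..#...
#......
....#..
#....##
9) ....#..
....##.
#...##.
.......
#....#.
#....#.
10) ....#.#
...#..#
....###
....##.
.......
....##.
11) ...##.#
#..#..#
...#..#
....#.#
.......
....##.
12) #..#..#
#.##..#
...##.#
.....#.
....#..
...###.
13) ##.....
.##....
#.###.#
...#.#.
...#...
...#.##
14) ##....#
......#
#...###
.....##
..##.##
#.#.#.#

18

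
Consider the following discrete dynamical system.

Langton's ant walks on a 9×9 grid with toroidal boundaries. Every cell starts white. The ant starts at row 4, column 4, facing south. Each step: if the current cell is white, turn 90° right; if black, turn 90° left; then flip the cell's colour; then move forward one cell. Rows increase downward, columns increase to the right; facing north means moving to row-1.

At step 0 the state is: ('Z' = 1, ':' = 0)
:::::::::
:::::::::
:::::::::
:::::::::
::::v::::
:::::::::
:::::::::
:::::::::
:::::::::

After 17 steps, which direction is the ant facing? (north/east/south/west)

east

k=0  :::::::::
:::::::::
:::::::::
:::::::::
::::v::::
:::::::::
:::::::::
:::::::::
:::::::::
k=1  :::::::::
:::::::::
:::::::::
:::::::::
:::<Z::::
:::::::::
:::::::::
:::::::::
:::::::::
k=2  :::::::::
:::::::::
:::::::::
:::^:::::
:::ZZ::::
:::::::::
:::::::::
:::::::::
:::::::::
k=3  :::::::::
:::::::::
:::::::::
:::Z>::::
:::ZZ::::
:::::::::
:::::::::
:::::::::
:::::::::
k=4  :::::::::
:::::::::
:::::::::
:::ZZ::::
:::Zv::::
:::::::::
:::::::::
:::::::::
:::::::::
k=5  :::::::::
:::::::::
:::::::::
:::ZZ::::
:::Z:>:::
:::::::::
:::::::::
:::::::::
:::::::::
k=6  :::::::::
:::::::::
:::::::::
:::ZZ::::
:::Z:Z:::
:::::v:::
:::::::::
:::::::::
:::::::::
k=7  :::::::::
:::::::::
:::::::::
:::ZZ::::
:::Z:Z:::
::::<Z:::
:::::::::
:::::::::
:::::::::
k=8  :::::::::
:::::::::
:::::::::
:::ZZ::::
:::Z^Z:::
::::ZZ:::
:::::::::
:::::::::
:::::::::
k=9  :::::::::
:::::::::
:::::::::
:::ZZ::::
:::ZZ>:::
::::ZZ:::
:::::::::
:::::::::
:::::::::
k=10  :::::::::
:::::::::
:::::::::
:::ZZ^:::
:::ZZ::::
::::ZZ:::
:::::::::
:::::::::
:::::::::
k=11  :::::::::
:::::::::
:::::::::
:::ZZZ>::
:::ZZ::::
::::ZZ:::
:::::::::
:::::::::
:::::::::
k=12  :::::::::
:::::::::
:::::::::
:::ZZZZ::
:::ZZ:v::
::::ZZ:::
:::::::::
:::::::::
:::::::::
k=13  :::::::::
:::::::::
:::::::::
:::ZZZZ::
:::ZZ<Z::
::::ZZ:::
:::::::::
:::::::::
:::::::::
k=14  :::::::::
:::::::::
:::::::::
:::ZZ^Z::
:::ZZZZ::
::::ZZ:::
:::::::::
:::::::::
:::::::::
k=15  :::::::::
:::::::::
:::::::::
:::Z<:Z::
:::ZZZZ::
::::ZZ:::
:::::::::
:::::::::
:::::::::
k=16  :::::::::
:::::::::
:::::::::
:::Z::Z::
:::ZvZZ::
::::ZZ:::
:::::::::
:::::::::
:::::::::
k=17  :::::::::
:::::::::
:::::::::
:::Z::Z::
:::Z:>Z::
::::ZZ:::
:::::::::
:::::::::
:::::::::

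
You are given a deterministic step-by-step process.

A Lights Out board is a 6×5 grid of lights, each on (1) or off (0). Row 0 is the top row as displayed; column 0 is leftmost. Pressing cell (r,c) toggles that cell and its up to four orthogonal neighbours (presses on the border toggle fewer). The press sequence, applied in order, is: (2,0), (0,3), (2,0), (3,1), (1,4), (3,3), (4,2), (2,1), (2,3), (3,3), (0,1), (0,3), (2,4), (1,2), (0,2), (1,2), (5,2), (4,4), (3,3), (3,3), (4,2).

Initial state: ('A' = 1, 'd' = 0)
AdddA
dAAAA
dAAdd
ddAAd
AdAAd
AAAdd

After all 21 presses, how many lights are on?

0) AdddA
dAAAA
dAAdd
ddAAd
AdAAd
AAAdd
1) AdddA
AAAAA
AdAdd
AdAAd
AdAAd
AAAdd
2) AdAAd
AAAdA
AdAdd
AdAAd
AdAAd
AAAdd
3) AdAAd
dAAdA
dAAdd
ddAAd
AdAAd
AAAdd
4) AdAAd
dAAdA
ddAdd
AAdAd
AAAAd
AAAdd
5) AdAAA
dAAAd
ddAdA
AAdAd
AAAAd
AAAdd
6) AdAAA
dAAAd
ddAAA
AAAdA
AAAdd
AAAdd
7) AdAAA
dAAAd
ddAAA
AAddA
AddAd
AAddd
8) AdAAA
ddAAd
AAdAA
AdddA
AddAd
AAddd
9) AdAAA
ddAdd
AAAdd
AddAA
AddAd
AAddd
10) AdAAA
ddAdd
AAAAd
AdAdd
Adddd
AAddd
11) dAdAA
dAAdd
AAAAd
AdAdd
Adddd
AAddd
12) dAAdd
dAAAd
AAAAd
AdAdd
Adddd
AAddd
13) dAAdd
dAAAA
AAAdA
AdAdA
Adddd
AAddd
14) dAddd
ddddA
AAddA
AdAdA
Adddd
AAddd
15) ddAAd
ddAdA
AAddA
AdAdA
Adddd
AAddd
16) dddAd
dAdAA
AAAdA
AdAdA
Adddd
AAddd
17) dddAd
dAdAA
AAAdA
AdAdA
AdAdd
AdAAd
18) dddAd
dAdAA
AAAdA
AdAdd
AdAAA
AdAAA
19) dddAd
dAdAA
AAAAA
AddAA
AdAdA
AdAAA
20) dddAd
dAdAA
AAAdA
AdAdd
AdAAA
AdAAA
21) dddAd
dAdAA
AAAdA
Adddd
AAddA
AddAA

15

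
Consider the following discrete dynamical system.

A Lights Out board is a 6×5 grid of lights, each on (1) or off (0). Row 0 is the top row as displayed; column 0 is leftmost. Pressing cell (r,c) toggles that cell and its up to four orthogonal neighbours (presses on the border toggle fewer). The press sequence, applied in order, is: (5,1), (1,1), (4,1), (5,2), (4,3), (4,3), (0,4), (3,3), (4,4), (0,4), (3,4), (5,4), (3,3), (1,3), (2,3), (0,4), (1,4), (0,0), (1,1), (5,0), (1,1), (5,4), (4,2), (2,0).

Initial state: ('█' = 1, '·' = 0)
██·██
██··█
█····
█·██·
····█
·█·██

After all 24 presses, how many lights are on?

13

t=0: ██·██
██··█
█····
█·██·
····█
·█·██
t=1: ██·██
██··█
█····
█·██·
·█··█
█·███
t=2: █··██
··█·█
██···
█·██·
·█··█
█·███
t=3: █··██
··█·█
██···
████·
█·█·█
█████
t=4: █··██
··█·█
██···
████·
█···█
█···█
t=5: █··██
··█·█
██···
███··
█·██·
█··██
t=6: █··██
··█·█
██···
████·
█···█
█···█
t=7: █····
··█··
██···
████·
█···█
█···█
t=8: █····
··█··
██·█·
██··█
█··██
█···█
t=9: █····
··█··
██·█·
██···
█····
█····
t=10: █··██
··█·█
██·█·
██···
█····
█····
t=11: █··██
··█·█
██·██
██·██
█···█
█····
t=12: █··██
··█·█
██·██
██·██
█····
█··██
t=13: █··██
··█·█
██··█
███··
█··█·
█··██
t=14: █···█
···█·
██·██
███··
█··█·
█··██
t=15: █···█
·····
███··
████·
█··█·
█··██
t=16: █··█·
····█
███··
████·
█··█·
█··██
t=17: █··██
···█·
███·█
████·
█··█·
█··██
t=18: ·█·██
█··█·
███·█
████·
█··█·
█··██
t=19: ···██
·███·
█·█·█
████·
█··█·
█··██
t=20: ···██
·███·
█·█·█
████·
···█·
·█·██
t=21: ·█·██
█··█·
███·█
████·
···█·
·█·██
t=22: ·█·██
█··█·
███·█
████·
···██
·█···
t=23: ·█·██
█··█·
███·█
██·█·
·██·█
·██··
t=24: ·█·██
···█·
··█·█
·█·█·
·██·█
·██··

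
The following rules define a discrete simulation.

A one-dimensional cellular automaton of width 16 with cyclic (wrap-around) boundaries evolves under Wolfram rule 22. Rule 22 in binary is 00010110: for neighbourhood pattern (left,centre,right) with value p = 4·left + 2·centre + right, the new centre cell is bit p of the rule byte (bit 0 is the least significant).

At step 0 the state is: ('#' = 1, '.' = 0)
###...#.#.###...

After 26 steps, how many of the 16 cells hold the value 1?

t=0: ###...#.#.###...
t=1: ...#.##.#....#.#
t=2: #.##....##..##.#
t=3: ....#..#..##....
t=4: ...#######..#...
t=5: ..#.......####..
t=6: .###.....#....#.
t=7: #...#...###..###
t=8: .#.###.#...##...
t=9: ##.....##.#..#..
t=10: ..#...#...######
t=11: ####.###.#......
t=12: .........##....#
t=13: #.......#..#..##
t=14: .#.....#######..
t=15: ###...#.......#.
t=16: ...#.###.....##.
t=17: ..##....#...#..#
t=18: ##..#..###.#####
t=19: ..#####.........
t=20: .#.....#........
t=21: ###...###.......
t=22: ...#.#...#.....#
t=23: #.##.##.###...##
t=24: ...........#.#..
t=25: ..........##.##.
t=26: .........#.....#

2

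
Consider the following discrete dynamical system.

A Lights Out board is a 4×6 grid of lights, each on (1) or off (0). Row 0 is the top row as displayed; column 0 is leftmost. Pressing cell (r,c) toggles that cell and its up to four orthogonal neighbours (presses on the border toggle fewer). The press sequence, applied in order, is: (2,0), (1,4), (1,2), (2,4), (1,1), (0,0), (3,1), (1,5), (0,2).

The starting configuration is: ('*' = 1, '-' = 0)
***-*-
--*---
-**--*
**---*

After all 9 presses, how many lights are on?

12

gen 0: ***-*-
--*---
-**--*
**---*
gen 1: ***-*-
*-*---
*-*--*
-*---*
gen 2: ***---
*-****
*-*-**
-*---*
gen 3: **----
**--**
*---**
-*---*
gen 4: **----
**---*
*--*--
-*--**
gen 5: *-----
--*--*
**-*--
-*--**
gen 6: -*----
*-*--*
**-*--
-*--**
gen 7: -*----
*-*--*
*--*--
*-*-**
gen 8: -*---*
*-*-*-
*--*-*
*-*-**
gen 9: --**-*
*---*-
*--*-*
*-*-**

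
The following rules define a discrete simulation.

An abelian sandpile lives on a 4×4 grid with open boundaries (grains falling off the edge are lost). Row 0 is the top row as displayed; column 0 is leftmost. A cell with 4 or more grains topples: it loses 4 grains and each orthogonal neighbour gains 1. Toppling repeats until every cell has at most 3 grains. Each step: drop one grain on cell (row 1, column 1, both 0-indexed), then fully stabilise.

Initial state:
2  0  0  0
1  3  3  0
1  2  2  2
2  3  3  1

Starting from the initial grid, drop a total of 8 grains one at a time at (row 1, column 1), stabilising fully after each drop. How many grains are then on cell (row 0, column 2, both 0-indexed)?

gen 0: 2  0  0  0
1  3  3  0
1  2  2  2
2  3  3  1
gen 1: 2  1  1  0
2  1  0  1
1  3  3  2
2  3  3  1
gen 2: 2  1  1  0
2  2  0  1
1  3  3  2
2  3  3  1
gen 3: 2  1  1  0
2  3  0  1
1  3  3  2
2  3  3  1
gen 4: 2  2  1  0
3  1  2  1
2  2  1  3
3  1  1  2
gen 5: 2  2  1  0
3  2  2  1
2  2  1  3
3  1  1  2
gen 6: 2  2  1  0
3  3  2  1
2  2  1  3
3  1  1  2
gen 7: 3  3  1  0
0  1  3  1
3  3  1  3
3  1  1  2
gen 8: 3  3  1  0
0  2  3  1
3  3  1  3
3  1  1  2

1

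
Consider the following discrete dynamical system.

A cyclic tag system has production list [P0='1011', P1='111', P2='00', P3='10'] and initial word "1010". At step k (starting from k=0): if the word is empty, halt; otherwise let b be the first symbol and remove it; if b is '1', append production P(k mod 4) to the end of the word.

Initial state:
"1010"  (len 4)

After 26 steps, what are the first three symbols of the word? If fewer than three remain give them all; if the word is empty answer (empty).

110

gen 0: "1010"  (len 4)
gen 1: "0101011"  (len 7)
gen 2: "101011"  (len 6)
gen 3: "0101100"  (len 7)
gen 4: "101100"  (len 6)
gen 5: "011001011"  (len 9)
gen 6: "11001011"  (len 8)
gen 7: "100101100"  (len 9)
gen 8: "0010110010"  (len 10)
gen 9: "010110010"  (len 9)
gen 10: "10110010"  (len 8)
gen 11: "011001000"  (len 9)
gen 12: "11001000"  (len 8)
gen 13: "10010001011"  (len 11)
gen 14: "0010001011111"  (len 13)
gen 15: "010001011111"  (len 12)
gen 16: "10001011111"  (len 11)
gen 17: "00010111111011"  (len 14)
gen 18: "0010111111011"  (len 13)
gen 19: "010111111011"  (len 12)
gen 20: "10111111011"  (len 11)
gen 21: "01111110111011"  (len 14)
gen 22: "1111110111011"  (len 13)
gen 23: "11111011101100"  (len 14)
gen 24: "111101110110010"  (len 15)
gen 25: "111011101100101011"  (len 18)
gen 26: "11011101100101011111"  (len 20)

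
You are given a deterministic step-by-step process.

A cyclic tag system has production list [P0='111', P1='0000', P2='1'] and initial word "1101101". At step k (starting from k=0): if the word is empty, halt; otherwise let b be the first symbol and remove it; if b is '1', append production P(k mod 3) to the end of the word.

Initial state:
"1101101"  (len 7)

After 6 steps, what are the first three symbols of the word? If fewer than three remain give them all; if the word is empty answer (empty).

111

[0] "1101101"  (len 7)
[1] "101101111"  (len 9)
[2] "011011110000"  (len 12)
[3] "11011110000"  (len 11)
[4] "1011110000111"  (len 13)
[5] "0111100001110000"  (len 16)
[6] "111100001110000"  (len 15)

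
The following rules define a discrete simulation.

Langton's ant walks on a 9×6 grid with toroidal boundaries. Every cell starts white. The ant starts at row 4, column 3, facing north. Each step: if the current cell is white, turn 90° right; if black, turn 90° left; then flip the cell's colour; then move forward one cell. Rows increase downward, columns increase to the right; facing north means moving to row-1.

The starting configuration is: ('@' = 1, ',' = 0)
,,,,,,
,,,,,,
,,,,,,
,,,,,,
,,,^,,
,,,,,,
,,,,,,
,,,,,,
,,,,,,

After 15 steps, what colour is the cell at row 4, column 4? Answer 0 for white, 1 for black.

1

step 0: ,,,,,,
,,,,,,
,,,,,,
,,,,,,
,,,^,,
,,,,,,
,,,,,,
,,,,,,
,,,,,,
step 1: ,,,,,,
,,,,,,
,,,,,,
,,,,,,
,,,@>,
,,,,,,
,,,,,,
,,,,,,
,,,,,,
step 2: ,,,,,,
,,,,,,
,,,,,,
,,,,,,
,,,@@,
,,,,v,
,,,,,,
,,,,,,
,,,,,,
step 3: ,,,,,,
,,,,,,
,,,,,,
,,,,,,
,,,@@,
,,,<@,
,,,,,,
,,,,,,
,,,,,,
step 4: ,,,,,,
,,,,,,
,,,,,,
,,,,,,
,,,^@,
,,,@@,
,,,,,,
,,,,,,
,,,,,,
step 5: ,,,,,,
,,,,,,
,,,,,,
,,,,,,
,,<,@,
,,,@@,
,,,,,,
,,,,,,
,,,,,,
step 6: ,,,,,,
,,,,,,
,,,,,,
,,^,,,
,,@,@,
,,,@@,
,,,,,,
,,,,,,
,,,,,,
step 7: ,,,,,,
,,,,,,
,,,,,,
,,@>,,
,,@,@,
,,,@@,
,,,,,,
,,,,,,
,,,,,,
step 8: ,,,,,,
,,,,,,
,,,,,,
,,@@,,
,,@v@,
,,,@@,
,,,,,,
,,,,,,
,,,,,,
step 9: ,,,,,,
,,,,,,
,,,,,,
,,@@,,
,,<@@,
,,,@@,
,,,,,,
,,,,,,
,,,,,,
step 10: ,,,,,,
,,,,,,
,,,,,,
,,@@,,
,,,@@,
,,v@@,
,,,,,,
,,,,,,
,,,,,,
step 11: ,,,,,,
,,,,,,
,,,,,,
,,@@,,
,,,@@,
,<@@@,
,,,,,,
,,,,,,
,,,,,,
step 12: ,,,,,,
,,,,,,
,,,,,,
,,@@,,
,^,@@,
,@@@@,
,,,,,,
,,,,,,
,,,,,,
step 13: ,,,,,,
,,,,,,
,,,,,,
,,@@,,
,@>@@,
,@@@@,
,,,,,,
,,,,,,
,,,,,,
step 14: ,,,,,,
,,,,,,
,,,,,,
,,@@,,
,@@@@,
,@v@@,
,,,,,,
,,,,,,
,,,,,,
step 15: ,,,,,,
,,,,,,
,,,,,,
,,@@,,
,@@@@,
,@,>@,
,,,,,,
,,,,,,
,,,,,,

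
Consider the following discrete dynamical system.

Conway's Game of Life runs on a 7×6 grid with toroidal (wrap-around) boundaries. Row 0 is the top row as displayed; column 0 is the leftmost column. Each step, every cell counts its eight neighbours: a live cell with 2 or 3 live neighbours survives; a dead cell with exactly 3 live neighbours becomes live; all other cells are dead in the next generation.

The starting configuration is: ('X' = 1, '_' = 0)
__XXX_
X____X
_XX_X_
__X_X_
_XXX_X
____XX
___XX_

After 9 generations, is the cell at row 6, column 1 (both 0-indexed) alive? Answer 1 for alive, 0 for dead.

1

t=0: __XXX_
X____X
_XX_X_
__X_X_
_XXX_X
____XX
___XX_
t=1: __X___
X____X
XXX_X_
X___XX
XXX__X
X____X
__X___
t=2: _X____
X_XX_X
___XX_
____X_
______
__X__X
_X____
t=3: _X____
XXXX_X
__X___
___XX_
______
______
XXX___
t=4: ___X_X
X__X__
X____X
___X__
______
_X____
XXX___
t=5: ___XXX
X_____
X___XX
______
______
XXX___
XXX___
t=6: __XXXX
X__X__
X____X
_____X
_X____
X_X___
____X_
t=7: __X__X
XXXX__
X___XX
_____X
XX____
_X____
_XX_X_
t=8: ____XX
__XX__
__XXX_
_X__X_
XX____
______
XXXX__
t=9: X___XX
__X__X
_X__X_
XX__XX
XX____
______
XXXXXX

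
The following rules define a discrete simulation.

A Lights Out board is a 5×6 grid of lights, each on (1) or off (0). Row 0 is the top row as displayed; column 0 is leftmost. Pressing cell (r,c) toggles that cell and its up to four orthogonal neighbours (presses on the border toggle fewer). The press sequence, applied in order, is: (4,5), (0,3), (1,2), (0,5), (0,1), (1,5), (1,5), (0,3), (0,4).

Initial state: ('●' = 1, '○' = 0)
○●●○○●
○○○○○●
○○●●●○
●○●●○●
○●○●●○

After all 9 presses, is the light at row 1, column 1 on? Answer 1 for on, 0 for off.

gen 0: ○●●○○●
○○○○○●
○○●●●○
●○●●○●
○●○●●○
gen 1: ○●●○○●
○○○○○●
○○●●●○
●○●●○○
○●○●○●
gen 2: ○●○●●●
○○○●○●
○○●●●○
●○●●○○
○●○●○●
gen 3: ○●●●●●
○●●○○●
○○○●●○
●○●●○○
○●○●○●
gen 4: ○●●●○○
○●●○○○
○○○●●○
●○●●○○
○●○●○●
gen 5: ●○○●○○
○○●○○○
○○○●●○
●○●●○○
○●○●○●
gen 6: ●○○●○●
○○●○●●
○○○●●●
●○●●○○
○●○●○●
gen 7: ●○○●○○
○○●○○○
○○○●●○
●○●●○○
○●○●○●
gen 8: ●○●○●○
○○●●○○
○○○●●○
●○●●○○
○●○●○●
gen 9: ●○●●○●
○○●●●○
○○○●●○
●○●●○○
○●○●○●

0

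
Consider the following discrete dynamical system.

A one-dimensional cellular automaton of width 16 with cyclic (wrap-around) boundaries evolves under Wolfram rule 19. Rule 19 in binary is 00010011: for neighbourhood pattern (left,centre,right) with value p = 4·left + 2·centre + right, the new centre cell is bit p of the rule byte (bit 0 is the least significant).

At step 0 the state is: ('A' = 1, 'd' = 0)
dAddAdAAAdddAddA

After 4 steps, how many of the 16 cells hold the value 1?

gen 0: dAddAdAAAdddAddA
gen 1: ddAAdddddAAAdAAd
gen 2: AAddAAAAAddddddA
gen 3: ddAAdddddAAAAAAd
gen 4: AAddAAAAAddddddA

8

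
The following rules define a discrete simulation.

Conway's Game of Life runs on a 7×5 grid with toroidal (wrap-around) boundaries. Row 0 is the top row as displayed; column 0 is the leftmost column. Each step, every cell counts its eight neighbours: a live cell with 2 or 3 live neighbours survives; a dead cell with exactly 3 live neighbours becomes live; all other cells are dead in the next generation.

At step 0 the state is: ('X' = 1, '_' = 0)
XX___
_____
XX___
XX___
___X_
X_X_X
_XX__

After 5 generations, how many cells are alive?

12

k=0  XX___
_____
XX___
XX___
___X_
X_X_X
_XX__
k=1  XXX__
_____
XX___
XXX_X
__XX_
X_X_X
__XXX
k=2  XXX_X
__X__
__X_X
____X
_____
X____
_____
k=3  XXXX_
__X_X
_____
___X_
_____
_____
____X
k=4  XXX__
X_X_X
___X_
_____
_____
_____
XXXXX
k=5  _____
X_X_X
___XX
_____
_____
XXXXX
___XX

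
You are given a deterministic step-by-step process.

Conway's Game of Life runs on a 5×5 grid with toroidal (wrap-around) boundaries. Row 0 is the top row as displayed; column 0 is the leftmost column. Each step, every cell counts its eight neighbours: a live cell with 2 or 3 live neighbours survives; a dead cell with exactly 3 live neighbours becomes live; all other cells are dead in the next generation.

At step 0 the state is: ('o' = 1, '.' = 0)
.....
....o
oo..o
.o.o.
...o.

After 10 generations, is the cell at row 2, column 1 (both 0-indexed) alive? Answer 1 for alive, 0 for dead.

0

step 0: .....
....o
oo..o
.o.o.
...o.
step 1: .....
....o
.oooo
.o.o.
..o..
step 2: .....
o.o.o
.o..o
oo..o
..o..
step 3: .o.o.
oo.oo
..o..
.oooo
oo...
step 4: ...o.
oo.oo
.....
...oo
.....
step 5: o.oo.
o.ooo
..o..
.....
...oo
step 6: o....
o....
.oo.o
...o.
..ooo
step 7: oo.o.
o...o
ooooo
oo...
..ooo
step 8: .o...
.....
..oo.
.....
...o.
step 9: .....
..o..
.....
..oo.
.....
step 10: .....
.....
..oo.
.....
.....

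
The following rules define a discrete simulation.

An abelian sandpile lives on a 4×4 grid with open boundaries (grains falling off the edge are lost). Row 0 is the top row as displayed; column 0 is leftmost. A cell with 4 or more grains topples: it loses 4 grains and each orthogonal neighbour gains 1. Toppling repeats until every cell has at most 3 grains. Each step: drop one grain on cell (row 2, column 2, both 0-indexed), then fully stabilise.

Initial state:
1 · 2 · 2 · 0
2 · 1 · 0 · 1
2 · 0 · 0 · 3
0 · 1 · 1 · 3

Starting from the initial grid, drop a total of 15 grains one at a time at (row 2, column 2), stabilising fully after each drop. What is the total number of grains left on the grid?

28

step 0: 1 · 2 · 2 · 0
2 · 1 · 0 · 1
2 · 0 · 0 · 3
0 · 1 · 1 · 3
step 1: 1 · 2 · 2 · 0
2 · 1 · 0 · 1
2 · 0 · 1 · 3
0 · 1 · 1 · 3
step 2: 1 · 2 · 2 · 0
2 · 1 · 0 · 1
2 · 0 · 2 · 3
0 · 1 · 1 · 3
step 3: 1 · 2 · 2 · 0
2 · 1 · 0 · 1
2 · 0 · 3 · 3
0 · 1 · 1 · 3
step 4: 1 · 2 · 2 · 0
2 · 1 · 1 · 2
2 · 1 · 1 · 1
0 · 1 · 3 · 0
step 5: 1 · 2 · 2 · 0
2 · 1 · 1 · 2
2 · 1 · 2 · 1
0 · 1 · 3 · 0
step 6: 1 · 2 · 2 · 0
2 · 1 · 1 · 2
2 · 1 · 3 · 1
0 · 1 · 3 · 0
step 7: 1 · 2 · 2 · 0
2 · 1 · 2 · 2
2 · 2 · 1 · 2
0 · 2 · 0 · 1
step 8: 1 · 2 · 2 · 0
2 · 1 · 2 · 2
2 · 2 · 2 · 2
0 · 2 · 0 · 1
step 9: 1 · 2 · 2 · 0
2 · 1 · 2 · 2
2 · 2 · 3 · 2
0 · 2 · 0 · 1
step 10: 1 · 2 · 2 · 0
2 · 1 · 3 · 2
2 · 3 · 0 · 3
0 · 2 · 1 · 1
step 11: 1 · 2 · 2 · 0
2 · 1 · 3 · 2
2 · 3 · 1 · 3
0 · 2 · 1 · 1
step 12: 1 · 2 · 2 · 0
2 · 1 · 3 · 2
2 · 3 · 2 · 3
0 · 2 · 1 · 1
step 13: 1 · 2 · 2 · 0
2 · 1 · 3 · 2
2 · 3 · 3 · 3
0 · 2 · 1 · 1
step 14: 1 · 2 · 3 · 1
2 · 3 · 1 · 0
3 · 0 · 3 · 1
0 · 3 · 2 · 2
step 15: 1 · 2 · 3 · 1
2 · 3 · 2 · 0
3 · 1 · 0 · 2
0 · 3 · 3 · 2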